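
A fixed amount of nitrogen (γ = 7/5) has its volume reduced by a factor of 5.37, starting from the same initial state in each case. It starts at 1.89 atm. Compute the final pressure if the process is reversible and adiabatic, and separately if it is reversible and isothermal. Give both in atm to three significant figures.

adiabatic: 19.9 atm; isothermal: 10.1 atm

Isothermal: P₂ = P₁(V₁/V₂) = 1.89×5.37 = 10.15 atm.
Adiabatic: P₂ = P₁(V₁/V₂)^γ = 1.89×5.37^(7/5) = 19.88 atm.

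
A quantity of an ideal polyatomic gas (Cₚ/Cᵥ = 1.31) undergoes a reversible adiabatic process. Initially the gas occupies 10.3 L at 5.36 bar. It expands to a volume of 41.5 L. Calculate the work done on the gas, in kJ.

W ≈ -6.25 kJ

P₂ = P₁(V₁/V₂)^γ = 5.36×(10.3/41.5)^(1.31) = 0.8637 bar.
For a reversible adiabat, W_by_gas = (P₁V₁ − P₂V₂)/(γ−1).
W_by = (536000×0.0103 − 86370×0.0415) / (0.31) = 6247 J.
W_on_gas = −W_by = -6247 J.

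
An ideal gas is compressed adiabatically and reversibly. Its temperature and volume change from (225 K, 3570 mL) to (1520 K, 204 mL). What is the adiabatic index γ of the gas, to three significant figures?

TV^(γ−1) = const ⇒ γ − 1 = ln(T₂/T₁) / ln(V₁/V₂).
γ = 1 + ln(1520/225) / ln(3570/204) = 1.667.

γ ≈ 1.67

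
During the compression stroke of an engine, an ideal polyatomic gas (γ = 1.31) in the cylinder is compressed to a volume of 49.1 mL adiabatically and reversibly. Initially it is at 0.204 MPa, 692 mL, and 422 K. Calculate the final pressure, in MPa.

Since PV^γ is constant along a reversible adiabat, P₂ = P₁ (V₁/V₂)^γ.
P₂ = 0.204 × (692/49.1)^(1.31) = 6.529 MPa.

P₂ ≈ 6.53 MPa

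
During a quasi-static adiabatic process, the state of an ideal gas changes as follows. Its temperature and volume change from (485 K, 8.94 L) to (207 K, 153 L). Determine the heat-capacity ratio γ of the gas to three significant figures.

TV^(γ−1) = const ⇒ γ − 1 = ln(T₂/T₁) / ln(V₁/V₂).
γ = 1 + ln(207/485) / ln(8.94/153) = 1.3.

γ ≈ 1.30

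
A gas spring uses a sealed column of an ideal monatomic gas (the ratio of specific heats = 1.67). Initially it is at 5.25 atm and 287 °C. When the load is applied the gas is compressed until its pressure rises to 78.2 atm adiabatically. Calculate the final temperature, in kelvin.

Along an adiabat T P^((1−γ)/γ) is constant, so T₂ = T₁ (P₂/P₁)^((γ−1)/γ).
T₁ = 287 °C = 560.1 K.
T₂ = 560.1 × (78.2/5.25)^(0.401) = 1655 K.

T₂ ≈ 1660 K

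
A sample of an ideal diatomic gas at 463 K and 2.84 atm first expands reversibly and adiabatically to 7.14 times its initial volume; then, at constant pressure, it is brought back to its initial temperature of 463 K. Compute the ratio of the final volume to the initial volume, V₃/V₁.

V₃/V₁ ≈ 15.7

For a diatomic ideal gas γ = 7/5.
Adiabatic step: V₂/V₁ = 7.14; T₂ = T₁·(1/7.14)^(2/5) = 210.9 K.
Isobaric step: V₃/V₂ = T₃/T₂ = 463/210.9.
V₃/V₁ = (V₂/V₁)(V₃/V₂) = 7.14 × (463/210.9) = 15.67.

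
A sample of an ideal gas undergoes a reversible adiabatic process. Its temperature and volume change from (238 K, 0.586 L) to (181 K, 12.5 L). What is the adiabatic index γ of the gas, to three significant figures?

γ ≈ 1.09

TV^(γ−1) = const ⇒ γ − 1 = ln(T₂/T₁) / ln(V₁/V₂).
γ = 1 + ln(181/238) / ln(0.586/12.5) = 1.089.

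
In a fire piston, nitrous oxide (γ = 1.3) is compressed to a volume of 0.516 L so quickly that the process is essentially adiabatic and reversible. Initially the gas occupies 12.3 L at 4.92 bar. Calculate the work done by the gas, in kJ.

P₂ = P₁(V₁/V₂)^γ = 4.92×(12.3/0.516)^(1.3) = 303.7 bar.
For a reversible adiabat, W_by_gas = (P₁V₁ − P₂V₂)/(γ−1).
W_by = (492000×0.0123 − 3.037×10^7×0.000516) / (0.3) = -32060 J.

W ≈ -32.1 kJ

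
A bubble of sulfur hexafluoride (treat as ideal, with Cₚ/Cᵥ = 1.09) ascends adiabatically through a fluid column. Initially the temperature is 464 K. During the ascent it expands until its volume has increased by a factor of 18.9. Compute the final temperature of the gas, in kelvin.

T₂ ≈ 356 K

Adiabatic: T₁V₁^(γ−1) = T₂V₂^(γ−1) ⇒ T₂ = T₁ (V₁/V₂)^(γ−1).
T₂ = 464 × (1/18.9)^(0.09) = 356.2 K.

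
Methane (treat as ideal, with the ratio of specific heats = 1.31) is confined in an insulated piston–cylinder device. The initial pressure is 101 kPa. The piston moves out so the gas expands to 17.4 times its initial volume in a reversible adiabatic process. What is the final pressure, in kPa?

Adiabatic: P₁V₁^γ = P₂V₂^γ ⇒ P₂ = P₁ (V₁/V₂)^γ.
P₂ = 101 × (1/17.4)^(1.31) = 2.394 kPa.

P₂ ≈ 2.39 kPa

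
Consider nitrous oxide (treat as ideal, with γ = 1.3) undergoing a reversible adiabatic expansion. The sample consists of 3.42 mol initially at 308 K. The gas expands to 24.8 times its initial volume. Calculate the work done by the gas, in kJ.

W ≈ 18.1 kJ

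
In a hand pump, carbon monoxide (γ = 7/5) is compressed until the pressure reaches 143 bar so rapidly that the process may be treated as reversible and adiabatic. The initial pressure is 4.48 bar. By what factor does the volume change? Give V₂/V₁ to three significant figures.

V₂/V₁ ≈ 0.0843

From PV^γ = const, V₂/V₁ = (P₁/P₂)^(1/γ).
V₂/V₁ = (4.48/143)^(5/7) = 0.08427.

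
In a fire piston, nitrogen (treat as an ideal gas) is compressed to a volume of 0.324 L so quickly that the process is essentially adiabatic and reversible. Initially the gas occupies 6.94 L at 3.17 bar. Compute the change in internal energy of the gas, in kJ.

γ = 7/5 for a diatomic ideal gas.
P₂ = P₁(V₁/V₂)^γ = 3.17×(6.94/0.324)^(7/5) = 231.3 bar.
For a reversible adiabat, W_by_gas = (P₁V₁ − P₂V₂)/(γ−1).
W_by = (317000×0.00694 − 2.313×10^7×0.000324) / (2/5) = -13240 J.
Q = 0 ⇒ ΔU = −W_by = 13240 J.

ΔU ≈ 13.2 kJ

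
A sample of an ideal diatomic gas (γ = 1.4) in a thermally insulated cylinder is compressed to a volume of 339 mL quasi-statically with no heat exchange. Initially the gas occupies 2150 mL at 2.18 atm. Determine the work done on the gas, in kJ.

P₂ = P₁(V₁/V₂)^γ = 2.18×(2150/339)^(1.4) = 28.95 atm.
For a reversible adiabat, W_by_gas = (P₁V₁ − P₂V₂)/(γ−1).
W_by = (220900×0.00215 − 2.933×10^6×0.000339) / (0.4) = -1298 J.
W_on_gas = −W_by = 1298 J.

W ≈ 1.30 kJ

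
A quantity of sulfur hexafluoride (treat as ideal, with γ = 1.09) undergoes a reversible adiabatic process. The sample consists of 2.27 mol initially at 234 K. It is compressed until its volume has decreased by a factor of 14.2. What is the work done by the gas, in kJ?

W ≈ -13.2 kJ

For a reversible adiabat TV^(γ−1) is constant, so T₂ = T₁ (V₁/V₂)^(γ−1).
T₂ = 234 × 14.2^(0.09) = 297.1 K.
Q = 0, so ΔU = W_on_gas = nCᵥΔT with Cᵥ = R/(γ−1) = 92.38 J/(mol·K).
ΔU = 2.27 × 92.38 × (297.1 − 234) = 13230 J.
Work done by the gas = −ΔU = -13230 J.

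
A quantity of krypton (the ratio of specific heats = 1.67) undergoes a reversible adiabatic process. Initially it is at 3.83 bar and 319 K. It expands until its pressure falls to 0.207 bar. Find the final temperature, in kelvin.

Along an adiabat T P^((1−γ)/γ) is constant, so T₂ = T₁ (P₂/P₁)^((γ−1)/γ).
T₂ = 319 × (0.207/3.83)^(0.401) = 98.94 K.

T₂ ≈ 98.9 K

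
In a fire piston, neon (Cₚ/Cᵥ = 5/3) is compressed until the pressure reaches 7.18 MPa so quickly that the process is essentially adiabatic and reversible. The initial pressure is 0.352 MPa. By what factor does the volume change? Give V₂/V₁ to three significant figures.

V₂/V₁ ≈ 0.164

From PV^γ = const, V₂/V₁ = (P₁/P₂)^(1/γ).
V₂/V₁ = (0.352/7.18)^(3/5) = 0.1638.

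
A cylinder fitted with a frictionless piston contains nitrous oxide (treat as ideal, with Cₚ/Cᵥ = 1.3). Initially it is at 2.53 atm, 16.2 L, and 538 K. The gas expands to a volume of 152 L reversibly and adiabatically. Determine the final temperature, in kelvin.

T₂ ≈ 275 K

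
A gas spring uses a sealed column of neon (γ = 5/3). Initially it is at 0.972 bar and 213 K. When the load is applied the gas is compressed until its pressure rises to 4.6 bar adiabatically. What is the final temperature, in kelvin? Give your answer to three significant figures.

T₂ ≈ 397 K

Adiabatic: T₂/T₁ = (P₂/P₁)^((γ−1)/γ).
T₂ = 213 × (4.6/0.972)^(2/5) = 396.7 K.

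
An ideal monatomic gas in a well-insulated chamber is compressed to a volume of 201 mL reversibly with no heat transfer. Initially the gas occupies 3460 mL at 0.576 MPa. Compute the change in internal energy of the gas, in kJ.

ΔU ≈ 16.9 kJ

γ = 5/3 for a monatomic ideal gas.
P₂ = P₁(V₁/V₂)^γ = 0.576×(3460/201)^(5/3) = 66.1 MPa.
For a reversible adiabat, W_by_gas = (P₁V₁ − P₂V₂)/(γ−1).
W_by = (576000×0.00346 − 6.61×10^7×0.000201) / (2/3) = -16940 J.
Q = 0 ⇒ ΔU = −W_by = 16940 J.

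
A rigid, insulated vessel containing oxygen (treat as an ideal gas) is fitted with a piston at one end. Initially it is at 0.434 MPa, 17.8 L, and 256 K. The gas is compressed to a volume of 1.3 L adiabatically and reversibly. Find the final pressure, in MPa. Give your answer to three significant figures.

P₂ ≈ 16.9 MPa

Adiabatic: P₁V₁^γ = P₂V₂^γ ⇒ P₂ = P₁ (V₁/V₂)^γ.
γ = 7/5 for a diatomic ideal gas.
P₂ = 0.434 × (17.8/1.3)^(7/5) = 16.93 MPa.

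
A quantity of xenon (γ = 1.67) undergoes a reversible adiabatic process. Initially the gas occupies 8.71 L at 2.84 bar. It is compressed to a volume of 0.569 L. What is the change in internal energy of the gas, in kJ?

P₂ = P₁(V₁/V₂)^γ = 2.84×(8.71/0.569)^(1.67) = 270.5 bar.
For a reversible adiabat, W_by_gas = (P₁V₁ − P₂V₂)/(γ−1).
W_by = (284000×0.00871 − 2.705×10^7×0.000569) / (0.67) = -19280 J.
Q = 0 ⇒ ΔU = −W_by = 19280 J.

ΔU ≈ 19.3 kJ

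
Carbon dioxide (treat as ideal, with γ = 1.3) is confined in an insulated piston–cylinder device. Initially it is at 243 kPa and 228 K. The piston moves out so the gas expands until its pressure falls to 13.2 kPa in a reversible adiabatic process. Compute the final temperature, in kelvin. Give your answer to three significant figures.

T₂ ≈ 116 K

Along an adiabat T P^((1−γ)/γ) is constant, so T₂ = T₁ (P₂/P₁)^((γ−1)/γ).
T₂ = 228 × (13.2/243)^(0.231) = 116.4 K.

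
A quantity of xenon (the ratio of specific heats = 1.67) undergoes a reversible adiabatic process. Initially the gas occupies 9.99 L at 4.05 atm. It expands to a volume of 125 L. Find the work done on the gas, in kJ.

P₂ = P₁(V₁/V₂)^γ = 4.05×(9.99/125)^(1.67) = 0.05955 atm.
For a reversible adiabat, W_by_gas = (P₁V₁ − P₂V₂)/(γ−1).
W_by = (410400×0.00999 − 6034×0.125) / (0.67) = 4993 J.
W_on_gas = −W_by = -4993 J.

W ≈ -4.99 kJ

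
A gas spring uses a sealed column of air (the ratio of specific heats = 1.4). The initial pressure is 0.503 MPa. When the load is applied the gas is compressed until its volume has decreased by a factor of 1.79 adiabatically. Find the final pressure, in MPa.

Since PV^γ is constant along a reversible adiabat, P₂ = P₁ (V₁/V₂)^γ.
P₂ = 0.503 × 1.79^(1.4) = 1.136 MPa.

P₂ ≈ 1.14 MPa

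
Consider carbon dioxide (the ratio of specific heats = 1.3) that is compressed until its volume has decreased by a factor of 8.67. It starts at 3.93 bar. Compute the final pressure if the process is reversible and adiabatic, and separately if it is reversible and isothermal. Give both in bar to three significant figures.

adiabatic: 65.1 bar; isothermal: 34.1 bar

Isothermal: P₂ = P₁(V₁/V₂) = 3.93×8.67 = 34.07 bar.
Adiabatic: P₂ = P₁(V₁/V₂)^γ = 3.93×8.67^(1.3) = 65.14 bar.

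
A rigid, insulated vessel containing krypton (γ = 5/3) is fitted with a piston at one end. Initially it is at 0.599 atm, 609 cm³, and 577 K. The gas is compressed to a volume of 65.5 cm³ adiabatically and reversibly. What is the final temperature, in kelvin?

T₂ ≈ 2550 K

For a reversible adiabat TV^(γ−1) is constant, so T₂ = T₁ (V₁/V₂)^(γ−1).
T₂ = 577 × (609/65.5)^(2/3) = 2551 K.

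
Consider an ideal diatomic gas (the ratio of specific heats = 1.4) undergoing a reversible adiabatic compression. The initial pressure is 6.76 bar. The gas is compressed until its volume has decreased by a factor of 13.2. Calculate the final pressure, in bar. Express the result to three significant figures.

P₂ ≈ 250 bar

Since PV^γ is constant along a reversible adiabat, P₂ = P₁ (V₁/V₂)^γ.
P₂ = 6.76 × 13.2^(1.4) = 250.5 bar.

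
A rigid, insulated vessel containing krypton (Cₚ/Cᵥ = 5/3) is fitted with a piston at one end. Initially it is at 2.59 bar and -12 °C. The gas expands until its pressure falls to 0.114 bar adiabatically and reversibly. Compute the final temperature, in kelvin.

T₂ ≈ 74.9 K

Adiabatic: T₂/T₁ = (P₂/P₁)^((γ−1)/γ).
T₁ = -12 °C = 261.1 K.
T₂ = 261.1 × (0.114/2.59)^(2/5) = 74.87 K.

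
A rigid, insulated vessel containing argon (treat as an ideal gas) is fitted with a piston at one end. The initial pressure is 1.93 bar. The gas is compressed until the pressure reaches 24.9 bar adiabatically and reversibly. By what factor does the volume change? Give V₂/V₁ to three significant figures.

V₂/V₁ ≈ 0.216

From PV^γ = const, V₂/V₁ = (P₁/P₂)^(1/γ).
For a monatomic ideal gas γ = 5/3.
V₂/V₁ = (1.93/24.9)^(3/5) = 0.2156.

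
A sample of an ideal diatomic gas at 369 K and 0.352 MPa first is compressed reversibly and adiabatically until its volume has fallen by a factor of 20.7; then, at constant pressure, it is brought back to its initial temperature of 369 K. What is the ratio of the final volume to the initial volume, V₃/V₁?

V₃/V₁ ≈ 0.0144

For a diatomic ideal gas γ = 7/5.
Adiabatic step: V₂/V₁ = 0.04831; T₂ = T₁·20.7^(2/5) = 1240 K.
Isobaric step: V₃/V₂ = T₃/T₂ = 369/1240.
V₃/V₁ = (V₂/V₁)(V₃/V₂) = 0.04831 × (369/1240) = 0.01438.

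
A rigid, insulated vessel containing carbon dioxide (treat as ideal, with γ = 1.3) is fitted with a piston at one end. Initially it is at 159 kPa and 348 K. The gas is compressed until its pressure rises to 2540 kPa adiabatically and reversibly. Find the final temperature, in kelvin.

Adiabatic: T₂/T₁ = (P₂/P₁)^((γ−1)/γ).
T₂ = 348 × (2540/159)^(0.231) = 659.6 K.

T₂ ≈ 660 K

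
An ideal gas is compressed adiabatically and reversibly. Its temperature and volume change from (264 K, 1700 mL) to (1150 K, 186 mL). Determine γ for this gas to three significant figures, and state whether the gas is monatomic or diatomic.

TV^(γ−1) = const ⇒ γ − 1 = ln(T₂/T₁) / ln(V₁/V₂).
γ = 1 + ln(1150/264) / ln(1700/186) = 1.665.
γ ≈ 1.67 is close to 5/3, so the gas is monatomic.

γ ≈ 1.67; monatomic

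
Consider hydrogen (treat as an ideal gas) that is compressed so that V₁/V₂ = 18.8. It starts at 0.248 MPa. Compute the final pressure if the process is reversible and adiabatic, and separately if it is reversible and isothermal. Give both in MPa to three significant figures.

For a diatomic ideal gas γ = 7/5.
Isothermal: P₂ = P₁(V₁/V₂) = 0.248×18.8 = 4.662 MPa.
Adiabatic: P₂ = P₁(V₁/V₂)^γ = 0.248×18.8^(7/5) = 15.08 MPa.

adiabatic: 15.1 MPa; isothermal: 4.66 MPa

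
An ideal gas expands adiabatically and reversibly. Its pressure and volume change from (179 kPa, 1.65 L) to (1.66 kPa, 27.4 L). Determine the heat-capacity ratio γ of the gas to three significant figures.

PV^γ = const ⇒ γ = ln(P₂/P₁) / ln(V₁/V₂).
γ = ln(1.66/179) / ln(1.65/27.4) = 1.666.

γ ≈ 1.67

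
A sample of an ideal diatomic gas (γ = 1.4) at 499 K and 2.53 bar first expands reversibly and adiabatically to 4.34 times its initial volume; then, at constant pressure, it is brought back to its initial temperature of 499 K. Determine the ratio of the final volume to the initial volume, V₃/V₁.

V₃/V₁ ≈ 7.81

Adiabatic step: V₂/V₁ = 4.34; T₂ = T₁·(1/4.34)^(0.4) = 277.4 K.
Isobaric step: V₃/V₂ = T₃/T₂ = 499/277.4.
V₃/V₁ = (V₂/V₁)(V₃/V₂) = 4.34 × (499/277.4) = 7.807.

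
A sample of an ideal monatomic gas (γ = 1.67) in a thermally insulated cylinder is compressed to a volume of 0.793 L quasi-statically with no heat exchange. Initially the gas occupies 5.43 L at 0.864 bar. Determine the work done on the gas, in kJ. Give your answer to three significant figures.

W ≈ 1.84 kJ

P₂ = P₁(V₁/V₂)^γ = 0.864×(5.43/0.793)^(1.67) = 21.47 bar.
For a reversible adiabat, W_by_gas = (P₁V₁ − P₂V₂)/(γ−1).
W_by = (86400×0.00543 − 2.147×10^6×0.000793) / (0.67) = -1841 J.
W_on_gas = −W_by = 1841 J.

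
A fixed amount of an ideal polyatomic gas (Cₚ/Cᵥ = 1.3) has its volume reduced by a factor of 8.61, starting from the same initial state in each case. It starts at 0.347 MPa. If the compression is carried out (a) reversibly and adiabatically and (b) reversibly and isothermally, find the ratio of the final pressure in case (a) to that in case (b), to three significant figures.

P_adiabatic / P_isothermal ≈ 1.91

Isothermal: P_b = P₁(V₁/V₂) = 0.347×8.61.
Adiabatic: P_a = P₁(V₁/V₂)^γ = 0.347×8.61^(1.3).
P_a/P_b = (V₁/V₂)^(γ−1) = 8.61^(0.3) = 1.908.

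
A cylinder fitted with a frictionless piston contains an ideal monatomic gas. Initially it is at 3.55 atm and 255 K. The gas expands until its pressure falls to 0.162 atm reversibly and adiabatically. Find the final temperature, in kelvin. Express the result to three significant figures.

T₂ ≈ 74.2 K

Along an adiabat T P^((1−γ)/γ) is constant, so T₂ = T₁ (P₂/P₁)^((γ−1)/γ).
For a monatomic ideal gas γ = 5/3, so (γ−1)/γ = 2/5.
T₂ = 255 × (0.162/3.55)^(2/5) = 74.17 K.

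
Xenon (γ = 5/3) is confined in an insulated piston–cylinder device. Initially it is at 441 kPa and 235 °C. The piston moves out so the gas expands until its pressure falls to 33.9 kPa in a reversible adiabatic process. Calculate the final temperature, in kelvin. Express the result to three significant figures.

T₂ ≈ 182 K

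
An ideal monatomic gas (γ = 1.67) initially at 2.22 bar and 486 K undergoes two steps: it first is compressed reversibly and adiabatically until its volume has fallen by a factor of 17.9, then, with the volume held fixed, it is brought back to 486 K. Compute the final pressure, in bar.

Adiabatic step (PV^γ = const): P₂ = 2.22×17.9^(1.67) = 274.5 bar; T₂ = 486×17.9^(0.67) = 3358 K.
Isochoric: P₃ = P₂(T₃/T₂) = 274.5 × (486/3358) = 39.74 bar.

P₃ ≈ 39.7 bar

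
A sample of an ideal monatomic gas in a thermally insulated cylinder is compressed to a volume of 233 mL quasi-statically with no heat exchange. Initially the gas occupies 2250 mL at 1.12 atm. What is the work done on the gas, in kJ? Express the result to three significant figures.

γ = 5/3 for a monatomic ideal gas.
P₂ = P₁(V₁/V₂)^γ = 1.12×(2250/233)^(5/3) = 49.05 atm.
For a reversible adiabat, W_by_gas = (P₁V₁ − P₂V₂)/(γ−1).
W_by = (113500×0.00225 − 4.969×10^6×0.000233) / (2/3) = -1354 J.
W_on_gas = −W_by = 1354 J.

W ≈ 1.35 kJ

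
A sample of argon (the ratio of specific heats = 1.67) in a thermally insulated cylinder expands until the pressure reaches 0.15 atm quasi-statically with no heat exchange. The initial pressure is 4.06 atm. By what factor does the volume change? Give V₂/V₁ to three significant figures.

From PV^γ = const, V₂/V₁ = (P₁/P₂)^(1/γ).
V₂/V₁ = (4.06/0.15)^(0.599) = 7.207.

V₂/V₁ ≈ 7.21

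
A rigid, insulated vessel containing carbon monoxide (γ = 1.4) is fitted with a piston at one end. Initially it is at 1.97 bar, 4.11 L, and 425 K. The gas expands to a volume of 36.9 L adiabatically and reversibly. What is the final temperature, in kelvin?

For a reversible adiabat TV^(γ−1) is constant, so T₂ = T₁ (V₁/V₂)^(γ−1).
T₂ = 425 × (4.11/36.9)^(0.4) = 176.7 K.

T₂ ≈ 177 K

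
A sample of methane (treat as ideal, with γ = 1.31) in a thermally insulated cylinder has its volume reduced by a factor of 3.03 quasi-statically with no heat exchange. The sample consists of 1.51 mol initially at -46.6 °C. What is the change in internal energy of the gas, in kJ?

ΔU ≈ 3.76 kJ

Adiabatic: T₁V₁^(γ−1) = T₂V₂^(γ−1) ⇒ T₂ = T₁ (V₁/V₂)^(γ−1).
T₁ = -46.6 °C = 226.5 K.
T₂ = 226.5 × 3.03^(0.31) = 319.5 K.
Q = 0, so ΔU = W_on_gas = nCᵥΔT with Cᵥ = R/(γ−1) = 26.82 J/(mol·K).
ΔU = 1.51 × 26.82 × (319.5 − 226.5) = 3762 J.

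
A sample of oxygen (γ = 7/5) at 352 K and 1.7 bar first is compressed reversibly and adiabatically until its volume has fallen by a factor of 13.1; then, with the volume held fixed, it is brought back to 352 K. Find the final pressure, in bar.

P₃ ≈ 22.3 bar

Adiabatic step (PV^γ = const): P₂ = 1.7×13.1^(7/5) = 62.32 bar; T₂ = 352×13.1^(2/5) = 985 K.
Isochoric: P₃ = P₂(T₃/T₂) = 62.32 × (352/985) = 22.27 bar.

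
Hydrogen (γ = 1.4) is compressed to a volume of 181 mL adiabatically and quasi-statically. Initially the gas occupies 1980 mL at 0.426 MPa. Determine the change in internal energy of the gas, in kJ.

ΔU ≈ 3.38 kJ

P₂ = P₁(V₁/V₂)^γ = 0.426×(1980/181)^(1.4) = 12.13 MPa.
For a reversible adiabat, W_by_gas = (P₁V₁ − P₂V₂)/(γ−1).
W_by = (426000×0.00198 − 1.213×10^7×0.000181) / (0.4) = -3382 J.
Q = 0 ⇒ ΔU = −W_by = 3382 J.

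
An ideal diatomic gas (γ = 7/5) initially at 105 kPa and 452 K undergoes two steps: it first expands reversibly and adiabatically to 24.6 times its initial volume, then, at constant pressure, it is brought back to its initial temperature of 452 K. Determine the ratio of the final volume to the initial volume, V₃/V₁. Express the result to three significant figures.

V₃/V₁ ≈ 88.6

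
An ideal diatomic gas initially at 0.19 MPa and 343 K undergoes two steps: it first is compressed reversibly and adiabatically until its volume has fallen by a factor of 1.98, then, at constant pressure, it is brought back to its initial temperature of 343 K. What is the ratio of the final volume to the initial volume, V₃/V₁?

For a diatomic ideal gas γ = 7/5.
Adiabatic step: V₂/V₁ = 0.5051; T₂ = T₁·1.98^(2/5) = 450.8 K.
Isobaric step: V₃/V₂ = T₃/T₂ = 343/450.8.
V₃/V₁ = (V₂/V₁)(V₃/V₂) = 0.5051 × (343/450.8) = 0.3843.

V₃/V₁ ≈ 0.384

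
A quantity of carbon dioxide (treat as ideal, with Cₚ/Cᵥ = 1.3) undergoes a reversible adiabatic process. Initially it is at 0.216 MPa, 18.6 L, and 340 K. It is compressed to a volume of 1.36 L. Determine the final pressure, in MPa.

P₂ ≈ 6.47 MPa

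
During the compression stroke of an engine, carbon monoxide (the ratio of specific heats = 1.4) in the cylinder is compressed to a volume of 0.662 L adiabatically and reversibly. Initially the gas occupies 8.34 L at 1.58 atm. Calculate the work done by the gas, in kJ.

W ≈ -5.86 kJ

P₂ = P₁(V₁/V₂)^γ = 1.58×(8.34/0.662)^(1.4) = 54.84 atm.
For a reversible adiabat, W_by_gas = (P₁V₁ − P₂V₂)/(γ−1).
W_by = (160100×0.00834 − 5.557×10^6×0.000662) / (0.4) = -5858 J.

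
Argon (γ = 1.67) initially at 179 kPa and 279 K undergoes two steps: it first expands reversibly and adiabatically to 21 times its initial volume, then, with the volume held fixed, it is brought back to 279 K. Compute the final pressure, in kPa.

Adiabatic step (PV^γ = const): P₂ = 179×(1/21)^(1.67) = 1.109 kPa; T₂ = 279×(1/21)^(0.67) = 36.28 K.
Isochoric: P₃ = P₂(T₃/T₂) = 1.109 × (279/36.28) = 8.524 kPa.

P₃ ≈ 8.52 kPa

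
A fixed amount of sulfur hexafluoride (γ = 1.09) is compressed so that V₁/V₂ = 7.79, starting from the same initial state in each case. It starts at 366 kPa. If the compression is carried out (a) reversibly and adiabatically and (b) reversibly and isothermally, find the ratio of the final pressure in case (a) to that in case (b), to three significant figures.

P_adiabatic / P_isothermal ≈ 1.20

Isothermal: P_b = P₁(V₁/V₂) = 366×7.79.
Adiabatic: P_a = P₁(V₁/V₂)^γ = 366×7.79^(1.09).
P_a/P_b = (V₁/V₂)^(γ−1) = 7.79^(0.09) = 1.203.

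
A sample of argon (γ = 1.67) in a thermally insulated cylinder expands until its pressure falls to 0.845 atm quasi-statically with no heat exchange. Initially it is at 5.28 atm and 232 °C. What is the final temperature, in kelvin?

T₂ ≈ 242 K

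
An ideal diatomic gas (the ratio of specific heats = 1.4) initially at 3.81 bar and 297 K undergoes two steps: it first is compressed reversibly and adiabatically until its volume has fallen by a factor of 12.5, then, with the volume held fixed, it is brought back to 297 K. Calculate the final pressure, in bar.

Adiabatic step (PV^γ = const): P₂ = 3.81×12.5^(1.4) = 130.8 bar; T₂ = 297×12.5^(0.4) = 815.7 K.
Isochoric: P₃ = P₂(T₃/T₂) = 130.8 × (297/815.7) = 47.62 bar.

P₃ ≈ 47.6 bar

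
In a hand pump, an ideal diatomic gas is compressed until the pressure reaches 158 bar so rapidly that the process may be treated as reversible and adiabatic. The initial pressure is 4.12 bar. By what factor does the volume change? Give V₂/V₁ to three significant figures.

V₂/V₁ ≈ 0.0739

From PV^γ = const, V₂/V₁ = (P₁/P₂)^(1/γ).
For a diatomic ideal gas γ = 7/5.
V₂/V₁ = (4.12/158)^(5/7) = 0.07392.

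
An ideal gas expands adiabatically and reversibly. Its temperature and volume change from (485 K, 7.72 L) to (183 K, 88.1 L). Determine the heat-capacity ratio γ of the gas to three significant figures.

TV^(γ−1) = const ⇒ γ − 1 = ln(T₂/T₁) / ln(V₁/V₂).
γ = 1 + ln(183/485) / ln(7.72/88.1) = 1.4.

γ ≈ 1.40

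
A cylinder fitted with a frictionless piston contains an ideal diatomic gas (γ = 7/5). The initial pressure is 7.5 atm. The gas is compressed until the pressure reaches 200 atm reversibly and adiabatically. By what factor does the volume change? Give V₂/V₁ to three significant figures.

From PV^γ = const, V₂/V₁ = (P₁/P₂)^(1/γ).
V₂/V₁ = (7.5/200)^(5/7) = 0.09582.

V₂/V₁ ≈ 0.0958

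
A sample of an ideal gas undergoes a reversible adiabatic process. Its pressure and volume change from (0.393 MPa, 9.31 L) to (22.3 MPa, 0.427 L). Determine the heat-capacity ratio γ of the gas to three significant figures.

γ ≈ 1.31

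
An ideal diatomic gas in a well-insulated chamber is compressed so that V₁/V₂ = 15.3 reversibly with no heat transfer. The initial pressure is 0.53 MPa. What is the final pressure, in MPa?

Adiabatic: P₁V₁^γ = P₂V₂^γ ⇒ P₂ = P₁ (V₁/V₂)^γ.
For a diatomic ideal gas γ = 7/5.
P₂ = 0.53 × 15.3^(7/5) = 24.15 MPa.

P₂ ≈ 24.1 MPa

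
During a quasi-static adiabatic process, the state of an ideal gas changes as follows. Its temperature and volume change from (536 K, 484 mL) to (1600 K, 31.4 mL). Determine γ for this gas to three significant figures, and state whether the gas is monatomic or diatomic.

TV^(γ−1) = const ⇒ γ − 1 = ln(T₂/T₁) / ln(V₁/V₂).
γ = 1 + ln(1600/536) / ln(484/31.4) = 1.4.
γ ≈ 1.40 is close to 7/5, so the gas is diatomic.

γ ≈ 1.40; diatomic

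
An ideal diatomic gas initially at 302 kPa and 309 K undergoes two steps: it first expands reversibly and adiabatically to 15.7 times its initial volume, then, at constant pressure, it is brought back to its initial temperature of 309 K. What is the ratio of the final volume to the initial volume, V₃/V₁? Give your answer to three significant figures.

V₃/V₁ ≈ 47.2

For a diatomic ideal gas γ = 7/5.
Adiabatic step: V₂/V₁ = 15.7; T₂ = T₁·(1/15.7)^(2/5) = 102.7 K.
Isobaric step: V₃/V₂ = T₃/T₂ = 309/102.7.
V₃/V₁ = (V₂/V₁)(V₃/V₂) = 15.7 × (309/102.7) = 47.23.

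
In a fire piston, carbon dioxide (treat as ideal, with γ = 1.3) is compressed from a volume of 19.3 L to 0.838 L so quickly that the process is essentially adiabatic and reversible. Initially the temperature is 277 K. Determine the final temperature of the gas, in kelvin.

T₂ ≈ 710 K

For a reversible adiabat TV^(γ−1) is constant, so T₂ = T₁ (V₁/V₂)^(γ−1).
T₂ = 277 × (19.3/0.838)^(0.3) = 709.9 K.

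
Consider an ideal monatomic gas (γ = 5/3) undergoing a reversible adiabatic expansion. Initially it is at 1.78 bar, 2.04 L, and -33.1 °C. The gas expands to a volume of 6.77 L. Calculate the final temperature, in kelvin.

For a reversible adiabat TV^(γ−1) is constant, so T₂ = T₁ (V₁/V₂)^(γ−1).
T₁ = -33.1 °C = 240 K.
T₂ = 240 × (2.04/6.77)^(2/3) = 107.9 K.

T₂ ≈ 108 K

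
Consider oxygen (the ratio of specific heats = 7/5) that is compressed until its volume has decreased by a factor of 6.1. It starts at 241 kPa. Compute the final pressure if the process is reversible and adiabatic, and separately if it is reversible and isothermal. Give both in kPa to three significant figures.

adiabatic: 3030 kPa; isothermal: 1470 kPa

Isothermal: P₂ = P₁(V₁/V₂) = 241×6.1 = 1470 kPa.
Adiabatic: P₂ = P₁(V₁/V₂)^γ = 241×6.1^(7/5) = 3030 kPa.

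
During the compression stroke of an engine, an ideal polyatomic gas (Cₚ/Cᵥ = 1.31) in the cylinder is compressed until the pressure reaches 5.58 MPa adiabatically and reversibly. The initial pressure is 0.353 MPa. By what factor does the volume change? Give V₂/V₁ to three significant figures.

From PV^γ = const, V₂/V₁ = (P₁/P₂)^(1/γ).
V₂/V₁ = (0.353/5.58)^(0.763) = 0.1216.

V₂/V₁ ≈ 0.122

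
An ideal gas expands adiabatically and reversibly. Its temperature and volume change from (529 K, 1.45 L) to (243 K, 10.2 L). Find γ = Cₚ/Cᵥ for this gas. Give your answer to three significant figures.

γ ≈ 1.40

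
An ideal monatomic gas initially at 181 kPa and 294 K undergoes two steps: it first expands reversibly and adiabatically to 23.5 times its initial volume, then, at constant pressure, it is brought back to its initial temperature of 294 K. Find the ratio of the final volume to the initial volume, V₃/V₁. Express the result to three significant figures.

For a monatomic ideal gas γ = 5/3.
Adiabatic step: V₂/V₁ = 23.5; T₂ = T₁·(1/23.5)^(2/3) = 35.83 K.
Isobaric step: V₃/V₂ = T₃/T₂ = 294/35.83.
V₃/V₁ = (V₂/V₁)(V₃/V₂) = 23.5 × (294/35.83) = 192.8.

V₃/V₁ ≈ 193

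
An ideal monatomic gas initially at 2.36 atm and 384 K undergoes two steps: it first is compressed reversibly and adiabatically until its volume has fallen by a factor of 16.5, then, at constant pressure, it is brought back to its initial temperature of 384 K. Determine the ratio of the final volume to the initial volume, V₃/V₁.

V₃/V₁ ≈ 0.00935

For a monatomic ideal gas γ = 5/3.
Adiabatic step: V₂/V₁ = 0.06061; T₂ = T₁·16.5^(2/3) = 2489 K.
Isobaric step: V₃/V₂ = T₃/T₂ = 384/2489.
V₃/V₁ = (V₂/V₁)(V₃/V₂) = 0.06061 × (384/2489) = 0.009351.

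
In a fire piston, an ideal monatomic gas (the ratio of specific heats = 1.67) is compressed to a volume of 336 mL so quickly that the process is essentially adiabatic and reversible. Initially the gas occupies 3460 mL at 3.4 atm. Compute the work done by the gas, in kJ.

W ≈ -6.71 kJ

P₂ = P₁(V₁/V₂)^γ = 3.4×(3460/336)^(1.67) = 167 atm.
For a reversible adiabat, W_by_gas = (P₁V₁ − P₂V₂)/(γ−1).
W_by = (344500×0.00346 − 1.692×10^7×0.000336) / (0.67) = -6707 J.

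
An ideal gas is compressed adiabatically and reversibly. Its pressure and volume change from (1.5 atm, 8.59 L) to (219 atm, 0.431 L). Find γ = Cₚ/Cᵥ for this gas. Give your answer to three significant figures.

PV^γ = const ⇒ γ = ln(P₂/P₁) / ln(V₁/V₂).
γ = ln(219/1.5) / ln(8.59/0.431) = 1.666.

γ ≈ 1.67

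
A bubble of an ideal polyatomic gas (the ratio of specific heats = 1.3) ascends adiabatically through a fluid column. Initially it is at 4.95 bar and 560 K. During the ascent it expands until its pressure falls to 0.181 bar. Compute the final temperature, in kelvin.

Along an adiabat T P^((1−γ)/γ) is constant, so T₂ = T₁ (P₂/P₁)^((γ−1)/γ).
T₂ = 560 × (0.181/4.95)^(0.231) = 261 K.

T₂ ≈ 261 K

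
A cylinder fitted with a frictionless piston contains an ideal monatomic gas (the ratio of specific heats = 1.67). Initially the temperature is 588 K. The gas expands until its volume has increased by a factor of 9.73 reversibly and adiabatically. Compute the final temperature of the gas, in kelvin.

T₂ ≈ 128 K

Adiabatic: T₁V₁^(γ−1) = T₂V₂^(γ−1) ⇒ T₂ = T₁ (V₁/V₂)^(γ−1).
T₂ = 588 × (1/9.73)^(0.67) = 128 K.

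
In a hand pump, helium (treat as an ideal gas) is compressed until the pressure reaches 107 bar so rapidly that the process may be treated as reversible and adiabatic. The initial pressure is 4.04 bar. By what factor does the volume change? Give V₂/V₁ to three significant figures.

V₂/V₁ ≈ 0.140

From PV^γ = const, V₂/V₁ = (P₁/P₂)^(1/γ).
For a monatomic ideal gas γ = 5/3.
V₂/V₁ = (4.04/107)^(3/5) = 0.14.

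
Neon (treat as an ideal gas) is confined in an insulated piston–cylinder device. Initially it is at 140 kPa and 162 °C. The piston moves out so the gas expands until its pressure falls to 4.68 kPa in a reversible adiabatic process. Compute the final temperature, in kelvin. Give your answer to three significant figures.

T₂ ≈ 112 K

Adiabatic: T₂/T₁ = (P₂/P₁)^((γ−1)/γ).
For a monatomic ideal gas γ = 5/3, so (γ−1)/γ = 2/5.
T₁ = 162 °C = 435.1 K.
T₂ = 435.1 × (4.68/140)^(2/5) = 111.8 K.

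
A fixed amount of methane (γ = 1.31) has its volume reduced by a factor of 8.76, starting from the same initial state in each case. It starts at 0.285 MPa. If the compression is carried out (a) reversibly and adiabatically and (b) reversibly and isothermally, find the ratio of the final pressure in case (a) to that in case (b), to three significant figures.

P_adiabatic / P_isothermal ≈ 1.96

Isothermal: P_b = P₁(V₁/V₂) = 0.285×8.76.
Adiabatic: P_a = P₁(V₁/V₂)^γ = 0.285×8.76^(1.31).
P_a/P_b = (V₁/V₂)^(γ−1) = 8.76^(0.31) = 1.96.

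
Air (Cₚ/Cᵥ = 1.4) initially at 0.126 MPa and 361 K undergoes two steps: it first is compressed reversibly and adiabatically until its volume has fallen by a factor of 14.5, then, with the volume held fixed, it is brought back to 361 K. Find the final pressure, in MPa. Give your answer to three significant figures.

P₃ ≈ 1.83 MPa

Adiabatic step (PV^γ = const): P₂ = 0.126×14.5^(1.4) = 5.325 MPa; T₂ = 361×14.5^(0.4) = 1052 K.
Isochoric: P₃ = P₂(T₃/T₂) = 5.325 × (361/1052) = 1.827 MPa.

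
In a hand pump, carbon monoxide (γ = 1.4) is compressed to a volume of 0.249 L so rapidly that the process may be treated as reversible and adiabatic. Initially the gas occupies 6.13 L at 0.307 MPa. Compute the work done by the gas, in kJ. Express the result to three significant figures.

W ≈ -12.2 kJ

P₂ = P₁(V₁/V₂)^γ = 0.307×(6.13/0.249)^(1.4) = 27.22 MPa.
For a reversible adiabat, W_by_gas = (P₁V₁ − P₂V₂)/(γ−1).
W_by = (307000×0.00613 − 2.722×10^7×0.000249) / (0.4) = -12240 J.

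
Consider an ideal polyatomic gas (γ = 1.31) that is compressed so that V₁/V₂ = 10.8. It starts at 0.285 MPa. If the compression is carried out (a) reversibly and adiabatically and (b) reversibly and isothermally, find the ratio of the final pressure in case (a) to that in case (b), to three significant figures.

Isothermal: P_b = P₁(V₁/V₂) = 0.285×10.8.
Adiabatic: P_a = P₁(V₁/V₂)^γ = 0.285×10.8^(1.31).
P_a/P_b = (V₁/V₂)^(γ−1) = 10.8^(0.31) = 2.091.

P_adiabatic / P_isothermal ≈ 2.09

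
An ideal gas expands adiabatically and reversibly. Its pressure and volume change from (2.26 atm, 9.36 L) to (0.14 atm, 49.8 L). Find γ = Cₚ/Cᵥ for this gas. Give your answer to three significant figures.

γ ≈ 1.66

PV^γ = const ⇒ γ = ln(P₂/P₁) / ln(V₁/V₂).
γ = ln(0.14/2.26) / ln(9.36/49.8) = 1.664.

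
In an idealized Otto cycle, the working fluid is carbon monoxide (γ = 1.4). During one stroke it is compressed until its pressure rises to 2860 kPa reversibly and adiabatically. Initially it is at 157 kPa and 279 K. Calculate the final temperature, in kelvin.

T₂ ≈ 639 K

Along an adiabat T P^((1−γ)/γ) is constant, so T₂ = T₁ (P₂/P₁)^((γ−1)/γ).
T₂ = 279 × (2860/157)^(0.286) = 639.3 K.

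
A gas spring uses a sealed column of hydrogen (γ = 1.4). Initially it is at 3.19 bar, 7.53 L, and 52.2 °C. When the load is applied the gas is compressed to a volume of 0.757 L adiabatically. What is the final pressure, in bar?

P₂ ≈ 79.5 bar

Adiabatic: P₁V₁^γ = P₂V₂^γ ⇒ P₂ = P₁ (V₁/V₂)^γ.
P₂ = 3.19 × (7.53/0.757)^(1.4) = 79.54 bar.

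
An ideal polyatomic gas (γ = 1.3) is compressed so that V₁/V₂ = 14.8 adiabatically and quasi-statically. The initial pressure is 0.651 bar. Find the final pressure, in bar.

P₂ ≈ 21.6 bar

Adiabatic: P₁V₁^γ = P₂V₂^γ ⇒ P₂ = P₁ (V₁/V₂)^γ.
P₂ = 0.651 × 14.8^(1.3) = 21.62 bar.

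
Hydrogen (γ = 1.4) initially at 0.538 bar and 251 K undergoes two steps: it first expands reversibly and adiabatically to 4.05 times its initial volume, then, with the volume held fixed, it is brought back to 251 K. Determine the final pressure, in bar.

Adiabatic step (PV^γ = const): P₂ = 0.538×(1/4.05)^(1.4) = 0.07592 bar; T₂ = 251×(1/4.05)^(0.4) = 143.4 K.
Isochoric: P₃ = P₂(T₃/T₂) = 0.07592 × (251/143.4) = 0.1328 bar.

P₃ ≈ 0.133 bar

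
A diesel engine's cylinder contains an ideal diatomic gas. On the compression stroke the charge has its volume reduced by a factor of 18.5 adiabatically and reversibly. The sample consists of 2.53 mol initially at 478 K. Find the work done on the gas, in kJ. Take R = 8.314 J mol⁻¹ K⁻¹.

Adiabatic: T₁V₁^(γ−1) = T₂V₂^(γ−1) ⇒ T₂ = T₁ (V₁/V₂)^(γ−1).
γ = 7/5 for a diatomic ideal gas, so γ−1 = 2/5.
T₂ = 478 × 18.5^(2/5) = 1536 K.
Q = 0, so ΔU = W_on_gas = nCᵥΔT with Cᵥ = R/(γ−1) = 20.79 J/(mol·K).
ΔU = 2.53 × 20.79 × (1536 − 478) = 55620 J.

W ≈ 55.6 kJ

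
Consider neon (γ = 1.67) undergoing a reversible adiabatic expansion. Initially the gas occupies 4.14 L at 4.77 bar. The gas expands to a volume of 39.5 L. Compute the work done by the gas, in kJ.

W ≈ 2.30 kJ

P₂ = P₁(V₁/V₂)^γ = 4.77×(4.14/39.5)^(1.67) = 0.1103 bar.
For a reversible adiabat, W_by_gas = (P₁V₁ − P₂V₂)/(γ−1).
W_by = (477000×0.00414 − 11030×0.0395) / (0.67) = 2297 J.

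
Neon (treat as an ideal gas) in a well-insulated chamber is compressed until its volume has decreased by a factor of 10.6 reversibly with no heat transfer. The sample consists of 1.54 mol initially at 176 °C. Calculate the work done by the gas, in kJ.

W ≈ -33.0 kJ

For a reversible adiabat TV^(γ−1) is constant, so T₂ = T₁ (V₁/V₂)^(γ−1).
γ = 5/3 for a monatomic ideal gas, so γ−1 = 2/3.
T₁ = 176 °C = 449.1 K.
T₂ = 449.1 × 10.6^(2/3) = 2167 K.
Q = 0, so ΔU = W_on_gas = nCᵥΔT with Cᵥ = R/(γ−1) = 12.47 J/(mol·K).
ΔU = 1.54 × 12.47 × (2167 − 449.1) = 33000 J.
Work done by the gas = −ΔU = -33000 J.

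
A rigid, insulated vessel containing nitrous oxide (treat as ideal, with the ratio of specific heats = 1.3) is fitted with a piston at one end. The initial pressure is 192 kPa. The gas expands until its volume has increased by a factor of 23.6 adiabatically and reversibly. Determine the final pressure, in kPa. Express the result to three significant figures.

P₂ ≈ 3.15 kPa

Since PV^γ is constant along a reversible adiabat, P₂ = P₁ (V₁/V₂)^γ.
P₂ = 192 × (1/23.6)^(1.3) = 3.151 kPa.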